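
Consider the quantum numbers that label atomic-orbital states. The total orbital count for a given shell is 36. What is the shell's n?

n = 6

n² = 36 ⇒ n = 6.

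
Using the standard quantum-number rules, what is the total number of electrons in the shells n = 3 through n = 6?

172

Shell n has n² orbitals: 3²=9 + 4²=16 + 5²=25 + 6²=36 = 86 orbitals.
Two spin states per orbital: 2 × 86 = 172 electrons.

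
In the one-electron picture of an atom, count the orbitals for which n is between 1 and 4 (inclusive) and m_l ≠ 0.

20

Per-shell orbital counts meeting the constraint:
n=2 → 2; n=3 → 6; n=4 → 12.
Total orbitals: 2 + 6 + 12 = 20.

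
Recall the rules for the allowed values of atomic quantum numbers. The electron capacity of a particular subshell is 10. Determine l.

2(2l+1) = 10 ⇒ 2l+1 = 5 ⇒ l = 2.

l = 2 (d)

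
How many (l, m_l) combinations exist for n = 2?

4

The n = 2 shell contains n² = 2² = 4 orbitals.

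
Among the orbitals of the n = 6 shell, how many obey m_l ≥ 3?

6

Go through l = 0, …, 5 (the values permitted for n = 6).
Contributions: l=3 → 1; l=4 → 2; l=5 → 3.
Total orbitals: 1 + 2 + 3 = 6.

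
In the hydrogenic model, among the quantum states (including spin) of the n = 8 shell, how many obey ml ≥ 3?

30

Go through l = 0, …, 7 (the values permitted for n = 8).
The (l, ml) pairs meeting ml ≥ 3 give: l=3 → 1; l=4 → 2; l=5 → 3; l=6 → 4; l=7 → 5.
Orbitals: 1 + 2 + 3 + 4 + 5 = 15. Each orbital carries two spin states, so 15 × 2 = 30 states.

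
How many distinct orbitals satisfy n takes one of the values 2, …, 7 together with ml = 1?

Per-shell orbital counts meeting the constraint:
n=2 → 1; n=3 → 2; n=4 → 3; n=5 → 4; n=6 → 5; n=7 → 6.
Total orbitals: 1 + 2 + 3 + 4 + 5 + 6 = 21.

21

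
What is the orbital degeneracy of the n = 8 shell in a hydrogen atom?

64

The n = 8 shell contains n² = 8² = 64 orbitals.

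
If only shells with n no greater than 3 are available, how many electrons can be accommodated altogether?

Total orbitals = 1² + 2² + 3² = 14. Doubling for spin gives 28 electrons.

28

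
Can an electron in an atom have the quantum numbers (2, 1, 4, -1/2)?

Invalid

The magnetic quantum number must satisfy −ℓ ≤ m_ℓ ≤ ℓ. With ℓ = 1, m_ℓ can only be -1, 0, 1, so m_ℓ = 4 is forbidden.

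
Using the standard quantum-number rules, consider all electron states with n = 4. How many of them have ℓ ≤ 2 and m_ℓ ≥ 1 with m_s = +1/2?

3

Go through ℓ = 0, …, 3 (the values permitted for n = 4).
Orbitals with ℓ ≤ 2 and m_ℓ ≥ 1, by ℓ: ℓ=1 → 1; ℓ=2 → 2.
Orbitals: 1 + 2 = 3. With m_s fixed to a single value there is one state per orbital, giving 3 states.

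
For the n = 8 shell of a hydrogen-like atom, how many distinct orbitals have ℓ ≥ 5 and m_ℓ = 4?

For n = 8, ℓ ranges over 0 … 7.
The (ℓ, m_ℓ) pairs meeting ℓ ≥ 5 and m_ℓ = 4 give: ℓ=5 → 1; ℓ=6 → 1; ℓ=7 → 1.
Total orbitals: 1 + 1 + 1 = 3.

3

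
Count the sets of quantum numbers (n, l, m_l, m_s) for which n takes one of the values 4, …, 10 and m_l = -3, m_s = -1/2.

28

Treat each shell separately and count matching orbitals:
n=4 → 1; n=5 → 2; n=6 → 3; n=7 → 4; n=8 → 5; n=9 → 6; n=10 → 7.
Orbitals: 1 + 2 + 3 + 4 + 5 + 6 + 7 = 28. With m_s fixed to -1/2 there is one state per orbital, so 28 states.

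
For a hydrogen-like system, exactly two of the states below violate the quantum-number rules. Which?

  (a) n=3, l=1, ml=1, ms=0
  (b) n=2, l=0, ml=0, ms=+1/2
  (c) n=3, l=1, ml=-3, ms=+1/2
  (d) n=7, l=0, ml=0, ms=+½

(a) and (c)

(a) has ms = 0, but an electron's spin must be ±1/2.
(c) has |ml| = 3 > l = 1, violating −l ≤ ml ≤ l.
The remaining sets (b), (d) satisfy all four rules.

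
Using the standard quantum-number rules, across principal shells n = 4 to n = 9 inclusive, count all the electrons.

542

Shell n has n² orbitals: 4²=16 + 5²=25 + 6²=36 + 7²=49 + 8²=64 + 9²=81 = 271 orbitals.
Two spin states per orbital: 2 × 271 = 542 electrons.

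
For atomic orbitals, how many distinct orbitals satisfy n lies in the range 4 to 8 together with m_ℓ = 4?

10

Per-shell orbital counts meeting the constraint:
n=5 → 1; n=6 → 2; n=7 → 3; n=8 → 4.
Total orbitals: 1 + 2 + 3 + 4 = 10.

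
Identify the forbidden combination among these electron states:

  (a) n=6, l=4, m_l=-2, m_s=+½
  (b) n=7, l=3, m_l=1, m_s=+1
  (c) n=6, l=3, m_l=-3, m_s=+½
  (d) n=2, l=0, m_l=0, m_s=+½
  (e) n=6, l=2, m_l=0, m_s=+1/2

(b)

(b) has m_s = +1, but an electron's spin must be ±1/2.
The remaining sets (a), (c), (d), (e) satisfy all four rules.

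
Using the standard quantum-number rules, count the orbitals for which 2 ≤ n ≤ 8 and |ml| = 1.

Work shell by shell — for each n, count the (l, ml) pairs that satisfy |ml| = 1:
n=2 → 2; n=3 → 4; n=4 → 6; n=5 → 8; n=6 → 10; n=7 → 12; n=8 → 14.
Total orbitals: 2 + 4 + 6 + 8 + 10 + 12 + 14 = 56.

56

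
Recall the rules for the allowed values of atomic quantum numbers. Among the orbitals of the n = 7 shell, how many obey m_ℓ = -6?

1

Orbitals with m_ℓ = -6, by ℓ: ℓ=6 → 1.
Total orbitals: 1.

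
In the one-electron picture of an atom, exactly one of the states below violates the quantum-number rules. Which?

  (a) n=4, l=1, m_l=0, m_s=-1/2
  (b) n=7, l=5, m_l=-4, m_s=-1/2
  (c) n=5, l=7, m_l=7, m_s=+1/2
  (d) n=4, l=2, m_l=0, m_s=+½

(c)

(c) has l = 7 ≥ n = 5, violating 0 ≤ l ≤ n−1.
The remaining sets (a), (b), (d) satisfy all four rules.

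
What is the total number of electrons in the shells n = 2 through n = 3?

26

Shell n has n² orbitals: 2²=4 + 3²=9 = 13 orbitals.
Two spin states per orbital: 2 × 13 = 26 electrons.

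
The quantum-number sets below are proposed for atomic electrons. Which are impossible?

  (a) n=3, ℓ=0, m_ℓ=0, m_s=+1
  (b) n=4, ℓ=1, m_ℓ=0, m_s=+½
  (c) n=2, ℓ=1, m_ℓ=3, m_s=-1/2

(a) has m_s = +1, but an electron's spin must be ±1/2.
(c) has |m_ℓ| = 3 > ℓ = 1, violating −ℓ ≤ m_ℓ ≤ ℓ.
The remaining set (b) satisfies all four rules.

(a) and (c)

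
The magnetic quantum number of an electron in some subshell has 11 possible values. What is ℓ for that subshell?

ℓ = 5 (h)

m_ℓ ranges over 2ℓ+1 integers, so 2ℓ+1 = 11 ⇒ ℓ = 5.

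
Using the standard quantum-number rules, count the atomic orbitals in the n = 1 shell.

The n = 1 shell contains n² = 1² = 1 orbital.

1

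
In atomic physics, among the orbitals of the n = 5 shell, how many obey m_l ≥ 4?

The n = 5 shell has l = 0 through 4; check each.
The (l, m_l) pairs meeting m_l ≥ 4 give: l=4 → 1.
Total orbitals: 1.

1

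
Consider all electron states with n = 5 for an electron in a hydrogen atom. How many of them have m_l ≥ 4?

The n = 5 shell has l = 0 through 4; check each.
The (l, m_l) pairs meeting m_l ≥ 4 give: l=4 → 1.
Orbitals: 1. Each orbital carries two spin states, so 1 × 2 = 2 states.

2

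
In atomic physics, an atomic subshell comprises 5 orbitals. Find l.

2l+1 = 5 gives l = 2.

l = 2 (d)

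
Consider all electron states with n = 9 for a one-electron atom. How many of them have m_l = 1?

16

Go through l = 0, …, 8 (the values permitted for n = 9).
Orbitals with m_l = 1, by l: l=1 → 1; l=2 → 1; l=3 → 1; l=4 → 1; l=5 → 1; l=6 → 1; l=7 → 1; l=8 → 1.
Orbitals: 1 + 1 + 1 + 1 + 1 + 1 + 1 + 1 = 8. Each orbital carries two spin states, so 8 × 2 = 16 states.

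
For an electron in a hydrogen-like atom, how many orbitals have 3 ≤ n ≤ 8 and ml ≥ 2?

For each n in the range, tally the orbitals obeying ml ≥ 2:
n=3 → 1; n=4 → 3; n=5 → 6; n=6 → 10; n=7 → 15; n=8 → 21.
Total orbitals: 1 + 3 + 6 + 10 + 15 + 21 = 56.

56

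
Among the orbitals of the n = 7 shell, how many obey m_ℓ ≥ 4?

For n = 7, ℓ ranges over 0 … 6.
Orbitals with m_ℓ ≥ 4, by ℓ: ℓ=4 → 1; ℓ=5 → 2; ℓ=6 → 3.
Total orbitals: 1 + 2 + 3 = 6.

6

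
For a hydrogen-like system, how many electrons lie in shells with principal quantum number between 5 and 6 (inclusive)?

122

Shell n has n² orbitals: 5²=25 + 6²=36 = 61 orbitals.
Two spin states per orbital: 2 × 61 = 122 electrons.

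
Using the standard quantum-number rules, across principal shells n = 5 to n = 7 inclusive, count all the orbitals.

110

Shell n has n² orbitals: 5²=25 + 6²=36 + 7²=49 = 110 orbitals.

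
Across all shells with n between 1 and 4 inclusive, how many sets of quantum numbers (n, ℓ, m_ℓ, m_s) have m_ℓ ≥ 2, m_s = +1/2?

Per-shell orbital counts meeting the constraint:
n=3 → 1; n=4 → 3.
Orbitals: 1 + 3 = 4. With m_s fixed to +1/2 there is one state per orbital, so 4 states.

4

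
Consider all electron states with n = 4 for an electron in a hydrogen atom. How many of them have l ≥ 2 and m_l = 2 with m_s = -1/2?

Go through l = 0, …, 3 (the values permitted for n = 4).
Orbitals with l ≥ 2 and m_l = 2, by l: l=2 → 1; l=3 → 1.
Orbitals: 1 + 1 = 2. With m_s fixed to a single value there is one state per orbital, giving 2 states.

2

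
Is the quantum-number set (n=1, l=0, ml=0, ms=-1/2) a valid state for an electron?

Yes

n = 1 is a positive integer. l = 0 satisfies 0 ≤ l ≤ n−1 = 0. ml = 0 lies in the range −l … +l (here 0). ms = -1/2 is one of ±1/2.
All four constraints are satisfied.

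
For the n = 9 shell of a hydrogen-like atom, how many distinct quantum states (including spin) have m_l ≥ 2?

The n = 9 shell has l = 0 through 8; check each.
Per l-value: l=2 → 1; l=3 → 2; l=4 → 3; l=5 → 4; l=6 → 5; l=7 → 6; l=8 → 7.
Orbitals: 1 + 2 + 3 + 4 + 5 + 6 + 7 = 28. Each orbital carries two spin states, so 28 × 2 = 56 states.

56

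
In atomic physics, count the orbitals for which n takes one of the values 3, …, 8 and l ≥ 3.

145

Count contributing orbitals for each principal shell:
n=4 → 7; n=5 → 16; n=6 → 27; n=7 → 40; n=8 → 55.
Total orbitals: 7 + 16 + 27 + 40 + 55 = 145.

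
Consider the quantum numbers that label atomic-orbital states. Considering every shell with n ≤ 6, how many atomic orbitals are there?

Total orbitals = 1² + 2² + 3² + 4² + 5² + 6² = 91.

91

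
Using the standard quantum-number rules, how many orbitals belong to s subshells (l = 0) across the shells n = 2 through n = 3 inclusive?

An s subshell (l = 0) exists for every n ≥ 1, so shells n = 2, 3 each contribute one — 2 subshells.
Since each s subshell has 2·0+1 = 1 orbital, the total is 2 × 1 = 2.

2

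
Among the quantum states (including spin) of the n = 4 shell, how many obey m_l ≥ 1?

For n = 4, l ranges over 0 … 3.
Per l-value: l=1 → 1; l=2 → 2; l=3 → 3.
Orbitals: 1 + 2 + 3 = 6. Each orbital carries two spin states, so 6 × 2 = 12 states.

12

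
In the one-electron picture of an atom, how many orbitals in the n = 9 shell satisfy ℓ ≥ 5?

Go through ℓ = 0, …, 8 (the values permitted for n = 9).
The (ℓ, m_ℓ) pairs meeting ℓ ≥ 5 give: ℓ=5 → 11; ℓ=6 → 13; ℓ=7 → 15; ℓ=8 → 17.
Total orbitals: 11 + 13 + 15 + 17 = 56.

56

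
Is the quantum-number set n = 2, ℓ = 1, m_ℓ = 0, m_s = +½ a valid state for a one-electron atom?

n = 2 is a positive integer. ℓ = 1 satisfies 0 ≤ ℓ ≤ n−1 = 1. m_ℓ = 0 lies in the range −ℓ … +ℓ (here −1 … 1). m_s = +1/2 is one of ±1/2.
All four constraints are satisfied.

Allowed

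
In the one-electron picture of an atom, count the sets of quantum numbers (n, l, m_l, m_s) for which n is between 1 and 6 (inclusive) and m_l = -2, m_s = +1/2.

Per-shell orbital counts meeting the constraint:
n=3 → 1; n=4 → 2; n=5 → 3; n=6 → 4.
Orbitals: 1 + 2 + 3 + 4 = 10. With m_s fixed to +1/2 there is one state per orbital, so 10 states.

10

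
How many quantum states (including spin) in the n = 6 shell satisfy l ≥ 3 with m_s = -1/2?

The (l, m_l) pairs meeting l ≥ 3 give: l=3 → 7; l=4 → 9; l=5 → 11.
Orbitals: 7 + 9 + 11 = 27. With m_s fixed to a single value there is one state per orbital, giving 27 states.

27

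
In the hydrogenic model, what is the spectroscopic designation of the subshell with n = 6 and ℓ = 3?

ℓ = 3 corresponds to the letter 'f', so the subshell is 6f.

6f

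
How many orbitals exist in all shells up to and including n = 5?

55

Total orbitals = 1² + 2² + 3² + 4² + 5² = 55.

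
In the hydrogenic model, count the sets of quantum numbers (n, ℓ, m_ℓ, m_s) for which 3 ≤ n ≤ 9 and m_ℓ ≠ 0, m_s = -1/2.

Go shell by shell, enumerating (ℓ, m_ℓ) with m_ℓ ≠ 0:
n=3 → 6; n=4 → 12; n=5 → 20; n=6 → 30; n=7 → 42; n=8 → 56; n=9 → 72.
Orbitals: 6 + 12 + 20 + 30 + 42 + 56 + 72 = 238. With m_s fixed to -1/2 there is one state per orbital, so 238 states.

238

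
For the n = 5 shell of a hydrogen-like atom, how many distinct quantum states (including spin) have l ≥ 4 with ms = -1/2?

9

For n = 5, l ranges over 0 … 4.
The (l, ml) pairs meeting l ≥ 4 give: l=4 → 9.
Orbitals: 9. With ms fixed to a single value there is one state per orbital, giving 9 states.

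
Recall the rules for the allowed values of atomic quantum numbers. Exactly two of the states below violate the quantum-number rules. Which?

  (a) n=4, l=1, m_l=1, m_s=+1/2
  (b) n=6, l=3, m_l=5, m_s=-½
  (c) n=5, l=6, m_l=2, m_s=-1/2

(b) has |m_l| = 5 > l = 3, violating −l ≤ m_l ≤ l.
(c) has l = 6 ≥ n = 5, violating 0 ≤ l ≤ n−1.
The remaining set (a) satisfies all four rules.

(b) and (c)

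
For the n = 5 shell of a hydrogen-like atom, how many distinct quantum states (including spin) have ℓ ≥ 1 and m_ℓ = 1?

Orbitals with ℓ ≥ 1 and m_ℓ = 1, by ℓ: ℓ=1 → 1; ℓ=2 → 1; ℓ=3 → 1; ℓ=4 → 1.
Orbitals: 1 + 1 + 1 + 1 = 4. Each orbital carries two spin states, so 4 × 2 = 8 states.

8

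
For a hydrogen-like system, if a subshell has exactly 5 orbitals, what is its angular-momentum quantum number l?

l = 2

2l+1 = 5 gives l = 2.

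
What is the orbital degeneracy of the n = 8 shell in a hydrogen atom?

The n = 8 shell contains n² = 8² = 64 orbitals.

64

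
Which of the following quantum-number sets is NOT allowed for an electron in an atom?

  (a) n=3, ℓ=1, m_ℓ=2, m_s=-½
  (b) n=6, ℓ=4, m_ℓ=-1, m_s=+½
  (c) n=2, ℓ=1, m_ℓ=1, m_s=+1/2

(a) has |m_ℓ| = 2 > ℓ = 1, violating −ℓ ≤ m_ℓ ≤ ℓ.
The remaining sets (b), (c) satisfy all four rules.

(a)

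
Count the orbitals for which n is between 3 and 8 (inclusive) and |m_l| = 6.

Count contributing orbitals for each principal shell:
n=7 → 2; n=8 → 4.
Total orbitals: 2 + 4 = 6.

6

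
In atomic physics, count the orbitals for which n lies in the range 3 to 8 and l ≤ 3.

Per-shell orbital counts meeting the constraint:
n=3 → 9; n=4 → 16; n=5 → 16; n=6 → 16; n=7 → 16; n=8 → 16.
Total orbitals: 9 + 16 + 16 + 16 + 16 + 16 = 89.

89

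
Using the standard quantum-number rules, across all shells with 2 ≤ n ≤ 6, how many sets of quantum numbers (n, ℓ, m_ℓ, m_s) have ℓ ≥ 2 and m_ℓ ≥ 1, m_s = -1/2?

30

Count contributing orbitals for each principal shell:
n=3 → 2; n=4 → 5; n=5 → 9; n=6 → 14.
Orbitals: 2 + 5 + 9 + 14 = 30. With m_s fixed to -1/2 there is one state per orbital, so 30 states.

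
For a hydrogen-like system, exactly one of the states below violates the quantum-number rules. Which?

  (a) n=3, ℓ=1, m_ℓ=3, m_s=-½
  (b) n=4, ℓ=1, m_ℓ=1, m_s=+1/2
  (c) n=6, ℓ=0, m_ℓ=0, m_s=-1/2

(a)

(a) has |m_ℓ| = 3 > ℓ = 1, violating −ℓ ≤ m_ℓ ≤ ℓ.
The remaining sets (b), (c) satisfy all four rules.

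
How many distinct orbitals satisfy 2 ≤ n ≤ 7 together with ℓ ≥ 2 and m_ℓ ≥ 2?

Count contributing orbitals for each principal shell:
n=3 → 1; n=4 → 3; n=5 → 6; n=6 → 10; n=7 → 15.
Total orbitals: 1 + 3 + 6 + 10 + 15 = 35.

35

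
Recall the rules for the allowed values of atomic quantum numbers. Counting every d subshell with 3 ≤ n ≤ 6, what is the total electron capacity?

A d subshell (l = 2) exists for every n ≥ 3, so shells n = 3, 4, 5, 6 each contribute one — 4 subshells.
Since each d subshell holds 2(2·2+1) = 10 electrons, the total is 4 × 10 = 40.

40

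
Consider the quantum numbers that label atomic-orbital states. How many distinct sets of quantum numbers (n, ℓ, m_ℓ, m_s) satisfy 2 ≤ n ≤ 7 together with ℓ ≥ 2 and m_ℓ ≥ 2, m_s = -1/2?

35

For each n in the range, tally the orbitals obeying ℓ ≥ 2 and m_ℓ ≥ 2:
n=3 → 1; n=4 → 3; n=5 → 6; n=6 → 10; n=7 → 15.
Orbitals: 1 + 3 + 6 + 10 + 15 = 35. With m_s fixed to -1/2 there is one state per orbital, so 35 states.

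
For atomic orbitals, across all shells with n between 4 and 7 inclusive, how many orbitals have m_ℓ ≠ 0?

104

Treat each shell separately and count matching orbitals:
n=4 → 12; n=5 → 20; n=6 → 30; n=7 → 42.
Total orbitals: 12 + 20 + 30 + 42 = 104.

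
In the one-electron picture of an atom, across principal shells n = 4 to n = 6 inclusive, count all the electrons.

Shell n has n² orbitals: 4²=16 + 5²=25 + 6²=36 = 77 orbitals.
Two spin states per orbital: 2 × 77 = 154 electrons.

154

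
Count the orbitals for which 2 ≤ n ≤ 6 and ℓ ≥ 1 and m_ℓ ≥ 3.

Per-shell orbital counts meeting the constraint:
n=4 → 1; n=5 → 3; n=6 → 6.
Total orbitals: 1 + 3 + 6 = 10.

10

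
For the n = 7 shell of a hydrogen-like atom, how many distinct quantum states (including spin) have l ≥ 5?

48

Go through l = 0, …, 6 (the values permitted for n = 7).
The (l, ml) pairs meeting l ≥ 5 give: l=5 → 11; l=6 → 13.
Orbitals: 11 + 13 = 24. Each orbital carries two spin states, so 24 × 2 = 48 states.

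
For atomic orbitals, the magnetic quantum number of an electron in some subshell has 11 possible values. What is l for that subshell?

l = 5 (h)

m_l ranges over 2l+1 integers, so 2l+1 = 11 ⇒ l = 5.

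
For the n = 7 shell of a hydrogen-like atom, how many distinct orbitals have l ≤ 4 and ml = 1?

4

Go through l = 0, …, 6 (the values permitted for n = 7).
Orbitals with l ≤ 4 and ml = 1, by l: l=1 → 1; l=2 → 1; l=3 → 1; l=4 → 1.
Total orbitals: 1 + 1 + 1 + 1 = 4.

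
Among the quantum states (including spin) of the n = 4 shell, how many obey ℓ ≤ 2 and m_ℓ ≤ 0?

12

With n = 4 the allowed ℓ are 0, 1, …, 3.
Per ℓ-value: ℓ=0 → 1; ℓ=1 → 2; ℓ=2 → 3.
Orbitals: 1 + 2 + 3 = 6. Each orbital carries two spin states, so 6 × 2 = 12 states.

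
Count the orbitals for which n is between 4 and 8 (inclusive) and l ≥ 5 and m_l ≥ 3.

Go shell by shell, enumerating (l, m_l) with l ≥ 5 and m_l ≥ 3:
n=6 → 3; n=7 → 7; n=8 → 12.
Total orbitals: 3 + 7 + 12 = 22.

22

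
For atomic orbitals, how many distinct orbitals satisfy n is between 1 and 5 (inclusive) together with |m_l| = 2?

12

Go shell by shell, enumerating (l, m_l) with |m_l| = 2:
n=3 → 2; n=4 → 4; n=5 → 6.
Total orbitals: 2 + 4 + 6 = 12.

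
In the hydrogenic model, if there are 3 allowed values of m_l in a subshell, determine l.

m_l ranges over 2l+1 integers, so 2l+1 = 3 ⇒ l = 1.

l = 1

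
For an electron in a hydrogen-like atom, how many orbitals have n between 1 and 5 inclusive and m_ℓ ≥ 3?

4

Treat each shell separately and count matching orbitals:
n=4 → 1; n=5 → 3.
Total orbitals: 1 + 3 = 4.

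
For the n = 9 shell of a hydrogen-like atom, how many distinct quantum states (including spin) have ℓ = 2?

With n = 9 the allowed ℓ are 0, 1, …, 8.
The (ℓ, m_ℓ) pairs meeting ℓ = 2 give: ℓ=2 → 5.
Orbitals: 5. Each orbital carries two spin states, so 5 × 2 = 10 states.

10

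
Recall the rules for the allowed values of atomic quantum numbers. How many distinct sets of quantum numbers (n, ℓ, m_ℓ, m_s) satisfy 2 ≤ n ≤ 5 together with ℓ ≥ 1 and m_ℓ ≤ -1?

40

For each n in the range, tally the orbitals obeying ℓ ≥ 1 and m_ℓ ≤ -1:
n=2 → 1; n=3 → 3; n=4 → 6; n=5 → 10.
Orbitals: 1 + 3 + 6 + 10 = 20. Including both spin states (m_s = ±1/2) gives 2 × 20 = 40 states.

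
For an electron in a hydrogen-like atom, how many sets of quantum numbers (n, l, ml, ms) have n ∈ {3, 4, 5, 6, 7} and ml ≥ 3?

Per-shell orbital counts meeting the constraint:
n=4 → 1; n=5 → 3; n=6 → 6; n=7 → 10.
Orbitals: 1 + 3 + 6 + 10 = 20. Including both spin states (ms = ±1/2) gives 2 × 20 = 40 states.

40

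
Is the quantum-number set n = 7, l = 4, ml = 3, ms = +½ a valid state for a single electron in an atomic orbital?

Allowed

n = 7 is a positive integer. l = 4 satisfies 0 ≤ l ≤ n−1 = 6. ml = 3 lies in the range −l … +l (here −4 … 4). ms = +1/2 is one of ±1/2.
All four constraints are satisfied.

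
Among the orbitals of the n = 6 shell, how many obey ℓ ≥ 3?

For n = 6, ℓ ranges over 0 … 5.
Contributions: ℓ=3 → 7; ℓ=4 → 9; ℓ=5 → 11.
Total orbitals: 7 + 9 + 11 = 27.

27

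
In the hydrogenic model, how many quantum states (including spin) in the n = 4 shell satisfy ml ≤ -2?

6

With n = 4 the allowed l are 0, 1, …, 3.
Per l-value: l=2 → 1; l=3 → 2.
Orbitals: 1 + 2 = 3. Each orbital carries two spin states, so 3 × 2 = 6 states.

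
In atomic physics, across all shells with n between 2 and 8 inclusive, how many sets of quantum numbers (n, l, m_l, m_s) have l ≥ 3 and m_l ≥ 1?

Per-shell orbital counts meeting the constraint:
n=4 → 3; n=5 → 7; n=6 → 12; n=7 → 18; n=8 → 25.
Orbitals: 3 + 7 + 12 + 18 + 25 = 65. Including both spin states (m_s = ±1/2) gives 2 × 65 = 130 states.

130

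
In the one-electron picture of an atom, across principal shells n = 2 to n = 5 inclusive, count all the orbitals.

Shell n has n² orbitals: 2²=4 + 3²=9 + 4²=16 + 5²=25 = 54 orbitals.

54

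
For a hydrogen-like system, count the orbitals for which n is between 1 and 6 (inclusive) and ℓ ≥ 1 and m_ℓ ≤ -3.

10

Work shell by shell — for each n, count the (ℓ, m_ℓ) pairs that satisfy ℓ ≥ 1 and m_ℓ ≤ -3:
n=4 → 1; n=5 → 3; n=6 → 6.
Total orbitals: 1 + 3 + 6 = 10.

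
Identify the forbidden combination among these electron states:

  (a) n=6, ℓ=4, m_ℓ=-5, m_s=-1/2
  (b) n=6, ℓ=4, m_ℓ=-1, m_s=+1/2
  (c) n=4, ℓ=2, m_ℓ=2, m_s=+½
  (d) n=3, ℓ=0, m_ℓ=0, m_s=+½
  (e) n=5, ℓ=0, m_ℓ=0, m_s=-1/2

(a) has |m_ℓ| = 5 > ℓ = 4, violating −ℓ ≤ m_ℓ ≤ ℓ.
The remaining sets (b), (c), (d), (e) satisfy all four rules.

(a)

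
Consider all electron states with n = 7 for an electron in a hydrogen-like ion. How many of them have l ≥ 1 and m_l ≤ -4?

12

With n = 7 the allowed l are 0, 1, …, 6.
Contributions: l=4 → 1; l=5 → 2; l=6 → 3.
Orbitals: 1 + 2 + 3 = 6. Each orbital carries two spin states, so 6 × 2 = 12 states.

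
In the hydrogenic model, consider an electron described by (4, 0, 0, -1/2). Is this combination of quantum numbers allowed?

n = 4 is a positive integer. l = 0 satisfies 0 ≤ l ≤ n−1 = 3. m_l = 0 lies in the range −l … +l (here 0). m_s = -1/2 is one of ±1/2.
All four constraints are satisfied.

Valid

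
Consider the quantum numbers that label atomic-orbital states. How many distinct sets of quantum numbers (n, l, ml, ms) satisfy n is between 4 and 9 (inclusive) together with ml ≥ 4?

70

Treat each shell separately and count matching orbitals:
n=5 → 1; n=6 → 3; n=7 → 6; n=8 → 10; n=9 → 15.
Orbitals: 1 + 3 + 6 + 10 + 15 = 35. Including both spin states (ms = ±1/2) gives 2 × 35 = 70 states.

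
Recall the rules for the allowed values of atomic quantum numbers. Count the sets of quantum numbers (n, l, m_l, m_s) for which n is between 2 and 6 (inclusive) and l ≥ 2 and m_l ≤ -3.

20

Go shell by shell, enumerating (l, m_l) with l ≥ 2 and m_l ≤ -3:
n=4 → 1; n=5 → 3; n=6 → 6.
Orbitals: 1 + 3 + 6 = 10. Including both spin states (m_s = ±1/2) gives 2 × 10 = 20 states.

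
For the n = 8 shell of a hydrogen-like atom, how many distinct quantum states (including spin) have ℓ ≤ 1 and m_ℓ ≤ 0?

With n = 8 the allowed ℓ are 0, 1, …, 7.
Orbitals with ℓ ≤ 1 and m_ℓ ≤ 0, by ℓ: ℓ=0 → 1; ℓ=1 → 2.
Orbitals: 1 + 2 = 3. Each orbital carries two spin states, so 3 × 2 = 6 states.

6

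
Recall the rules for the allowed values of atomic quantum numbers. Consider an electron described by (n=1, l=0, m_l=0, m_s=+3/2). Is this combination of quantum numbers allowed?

No

The spin quantum number for an electron can only be m_s = +1/2 or −1/2; m_s = +3/2 is not one of those.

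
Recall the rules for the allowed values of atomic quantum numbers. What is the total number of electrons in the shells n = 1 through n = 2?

Shell n has n² orbitals: 1²=1 + 2²=4 = 5 orbitals.
Two spin states per orbital: 2 × 5 = 10 electrons.

10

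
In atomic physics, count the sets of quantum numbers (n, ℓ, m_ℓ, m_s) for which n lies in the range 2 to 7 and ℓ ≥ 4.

Go shell by shell, enumerating (ℓ, m_ℓ) with ℓ ≥ 4:
n=5 → 9; n=6 → 20; n=7 → 33.
Orbitals: 9 + 20 + 33 = 62. Including both spin states (m_s = ±1/2) gives 2 × 62 = 124 states.

124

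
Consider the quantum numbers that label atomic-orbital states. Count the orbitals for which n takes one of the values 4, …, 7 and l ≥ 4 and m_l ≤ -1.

28

Per-shell orbital counts meeting the constraint:
n=5 → 4; n=6 → 9; n=7 → 15.
Total orbitals: 4 + 9 + 15 = 28.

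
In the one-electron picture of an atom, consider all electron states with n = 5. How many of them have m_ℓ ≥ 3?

6

With n = 5 the allowed ℓ are 0, 1, …, 4.
Per ℓ-value: ℓ=3 → 1; ℓ=4 → 2.
Orbitals: 1 + 2 = 3. Each orbital carries two spin states, so 3 × 2 = 6 states.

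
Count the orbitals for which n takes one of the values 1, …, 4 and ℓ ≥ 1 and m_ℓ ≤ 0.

16

For each n in the range, tally the orbitals obeying ℓ ≥ 1 and m_ℓ ≤ 0:
n=2 → 2; n=3 → 5; n=4 → 9.
Total orbitals: 2 + 5 + 9 = 16.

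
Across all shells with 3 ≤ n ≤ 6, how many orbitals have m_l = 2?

Go shell by shell, enumerating (l, m_l) with m_l = 2:
n=3 → 1; n=4 → 2; n=5 → 3; n=6 → 4.
Total orbitals: 1 + 2 + 3 + 4 = 10.

10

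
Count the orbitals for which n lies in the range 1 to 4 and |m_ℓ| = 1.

12

Per-shell orbital counts meeting the constraint:
n=2 → 2; n=3 → 4; n=4 → 6.
Total orbitals: 2 + 4 + 6 = 12.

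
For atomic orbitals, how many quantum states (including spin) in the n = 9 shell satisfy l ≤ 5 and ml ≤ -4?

Orbitals with l ≤ 5 and ml ≤ -4, by l: l=4 → 1; l=5 → 2.
Orbitals: 1 + 2 = 3. Each orbital carries two spin states, so 3 × 2 = 6 states.

6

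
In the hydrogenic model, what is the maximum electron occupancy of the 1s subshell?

2

A subshell with l = 0 has 2l+1 = 1 orbital, each holding 2 electrons (spin ±1/2), so 1 × 2 = 2.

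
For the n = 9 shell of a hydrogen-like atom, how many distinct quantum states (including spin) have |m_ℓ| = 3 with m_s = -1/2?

12

Contributions: ℓ=3 → 2; ℓ=4 → 2; ℓ=5 → 2; ℓ=6 → 2; ℓ=7 → 2; ℓ=8 → 2.
Orbitals: 2 + 2 + 2 + 2 + 2 + 2 = 12. With m_s fixed to a single value there is one state per orbital, giving 12 states.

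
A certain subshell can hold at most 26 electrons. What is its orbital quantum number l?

l = 6 (i)

2(2l+1) = 26 ⇒ 2l+1 = 13 ⇒ l = 6.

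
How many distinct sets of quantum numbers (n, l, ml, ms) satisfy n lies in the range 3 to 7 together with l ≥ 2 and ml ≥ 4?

20

Per-shell orbital counts meeting the constraint:
n=5 → 1; n=6 → 3; n=7 → 6.
Orbitals: 1 + 3 + 6 = 10. Including both spin states (ms = ±1/2) gives 2 × 10 = 20 states.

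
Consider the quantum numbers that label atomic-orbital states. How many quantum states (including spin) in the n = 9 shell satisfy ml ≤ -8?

2

Orbitals with ml ≤ -8, by l: l=8 → 1.
Orbitals: 1. Each orbital carries two spin states, so 1 × 2 = 2 states.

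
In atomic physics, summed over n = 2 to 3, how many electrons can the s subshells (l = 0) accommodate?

4

An s subshell (l = 0) exists for every n ≥ 1, so shells n = 2, 3 each contribute one — 2 subshells.
Since each s subshell holds 2(2·0+1) = 2 electrons, the total is 2 × 2 = 4.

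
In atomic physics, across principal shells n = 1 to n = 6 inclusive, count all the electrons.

Shell n has n² orbitals: 1²=1 + 2²=4 + 3²=9 + 4²=16 + 5²=25 + 6²=36 = 91 orbitals.
Two spin states per orbital: 2 × 91 = 182 electrons.

182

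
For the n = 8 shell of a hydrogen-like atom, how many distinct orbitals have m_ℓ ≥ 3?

The n = 8 shell has ℓ = 0 through 7; check each.
Contributions: ℓ=3 → 1; ℓ=4 → 2; ℓ=5 → 3; ℓ=6 → 4; ℓ=7 → 5.
Total orbitals: 1 + 2 + 3 + 4 + 5 = 15.

15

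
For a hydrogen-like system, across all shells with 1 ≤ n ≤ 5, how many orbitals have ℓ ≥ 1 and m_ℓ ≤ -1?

20

Work shell by shell — for each n, count the (ℓ, m_ℓ) pairs that satisfy ℓ ≥ 1 and m_ℓ ≤ -1:
n=2 → 1; n=3 → 3; n=4 → 6; n=5 → 10.
Total orbitals: 1 + 3 + 6 + 10 = 20.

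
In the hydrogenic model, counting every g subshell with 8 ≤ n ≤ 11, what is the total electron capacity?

A g subshell (ℓ = 4) exists for every n ≥ 5, so shells n = 8, 9, 10, 11 each contribute one — 4 subshells.
Since each g subshell holds 2(2·4+1) = 18 electrons, the total is 4 × 18 = 72.

72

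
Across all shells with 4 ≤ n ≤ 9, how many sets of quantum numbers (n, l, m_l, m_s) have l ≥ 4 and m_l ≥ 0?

Work shell by shell — for each n, count the (l, m_l) pairs that satisfy l ≥ 4 and m_l ≥ 0:
n=5 → 5; n=6 → 11; n=7 → 18; n=8 → 26; n=9 → 35.
Orbitals: 5 + 11 + 18 + 26 + 35 = 95. Including both spin states (m_s = ±1/2) gives 2 × 95 = 190 states.

190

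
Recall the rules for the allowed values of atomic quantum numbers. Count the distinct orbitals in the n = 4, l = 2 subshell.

5

A subshell has 2l+1 orbitals; with l = 2, that's 5.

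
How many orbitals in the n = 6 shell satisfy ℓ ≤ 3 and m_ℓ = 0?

4

The (ℓ, m_ℓ) pairs meeting ℓ ≤ 3 and m_ℓ = 0 give: ℓ=0 → 1; ℓ=1 → 1; ℓ=2 → 1; ℓ=3 → 1.
Total orbitals: 1 + 1 + 1 + 1 = 4.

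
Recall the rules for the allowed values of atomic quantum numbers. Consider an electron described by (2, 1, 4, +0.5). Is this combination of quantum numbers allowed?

Not allowed

The magnetic quantum number must satisfy −ℓ ≤ m_ℓ ≤ ℓ. With ℓ = 1, m_ℓ can only be -1, 0, 1, so m_ℓ = 4 is forbidden.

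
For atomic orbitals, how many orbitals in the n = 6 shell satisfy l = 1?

3

Go through l = 0, …, 5 (the values permitted for n = 6).
Orbitals with l = 1, by l: l=1 → 3.
Total orbitals: 3.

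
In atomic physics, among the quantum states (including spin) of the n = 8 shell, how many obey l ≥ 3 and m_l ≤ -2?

With n = 8 the allowed l are 0, 1, …, 7.
Per l-value: l=3 → 2; l=4 → 3; l=5 → 4; l=6 → 5; l=7 → 6.
Orbitals: 2 + 3 + 4 + 5 + 6 = 20. Each orbital carries two spin states, so 20 × 2 = 40 states.

40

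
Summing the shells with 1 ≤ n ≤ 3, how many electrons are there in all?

28

Shell n has n² orbitals: 1²=1 + 2²=4 + 3²=9 = 14 orbitals.
Two spin states per orbital: 2 × 14 = 28 electrons.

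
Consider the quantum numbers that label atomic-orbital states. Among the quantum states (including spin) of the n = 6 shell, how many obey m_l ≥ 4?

6

Orbitals with m_l ≥ 4, by l: l=4 → 1; l=5 → 2.
Orbitals: 1 + 2 = 3. Each orbital carries two spin states, so 3 × 2 = 6 states.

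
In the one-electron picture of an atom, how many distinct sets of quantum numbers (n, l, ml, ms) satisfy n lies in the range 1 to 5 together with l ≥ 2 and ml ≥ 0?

44

Count contributing orbitals for each principal shell:
n=3 → 3; n=4 → 7; n=5 → 12.
Orbitals: 3 + 7 + 12 = 22. Including both spin states (ms = ±1/2) gives 2 × 22 = 44 states.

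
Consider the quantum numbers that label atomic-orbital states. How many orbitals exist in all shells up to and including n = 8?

204

Total orbitals = 1² + 2² + 3² + 4² + 5² + 6² + 7² + 8² = 204.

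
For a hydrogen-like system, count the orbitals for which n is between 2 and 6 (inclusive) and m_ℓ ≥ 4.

4

Count contributing orbitals for each principal shell:
n=5 → 1; n=6 → 3.
Total orbitals: 1 + 3 = 4.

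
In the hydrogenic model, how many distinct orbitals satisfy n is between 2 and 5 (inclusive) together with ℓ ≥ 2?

38

Count contributing orbitals for each principal shell:
n=3 → 5; n=4 → 12; n=5 → 21.
Total orbitals: 5 + 12 + 21 = 38.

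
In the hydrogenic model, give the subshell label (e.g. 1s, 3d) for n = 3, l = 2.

l = 2 corresponds to the letter 'd', so the subshell is 3d.

3d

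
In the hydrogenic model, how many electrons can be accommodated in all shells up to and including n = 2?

10

Total orbitals = 1² + 2² = 5. Doubling for spin gives 10 electrons.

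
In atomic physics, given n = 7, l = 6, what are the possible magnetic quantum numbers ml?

-6, -5, -4, -3, -2, -1, 0, 1, 2, 3, 4, 5, 6

ml takes every integer from −l to +l. With l = 6 that gives the 13 values -6, -5, -4, -3, -2, -1, 0, 1, 2, 3, 4, 5, 6.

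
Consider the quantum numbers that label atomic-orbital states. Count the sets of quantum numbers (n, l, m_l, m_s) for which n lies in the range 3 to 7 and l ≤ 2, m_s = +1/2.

45

Per-shell orbital counts meeting the constraint:
n=3 → 9; n=4 → 9; n=5 → 9; n=6 → 9; n=7 → 9.
Orbitals: 9 + 9 + 9 + 9 + 9 = 45. With m_s fixed to +1/2 there is one state per orbital, so 45 states.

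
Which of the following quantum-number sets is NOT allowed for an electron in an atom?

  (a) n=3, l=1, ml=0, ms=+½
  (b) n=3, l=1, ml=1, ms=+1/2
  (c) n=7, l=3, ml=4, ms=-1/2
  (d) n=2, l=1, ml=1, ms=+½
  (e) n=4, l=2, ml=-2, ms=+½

(c)

(c) has |ml| = 4 > l = 3, violating −l ≤ ml ≤ l.
The remaining sets (a), (b), (d), (e) satisfy all four rules.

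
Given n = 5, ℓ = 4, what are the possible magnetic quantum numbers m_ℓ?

m_ℓ takes every integer from −ℓ to +ℓ. With ℓ = 4 that gives the 9 values -4, -3, -2, -1, 0, 1, 2, 3, 4.

-4, -3, -2, -1, 0, 1, 2, 3, 4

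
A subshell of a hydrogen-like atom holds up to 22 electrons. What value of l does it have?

l = 5 (h)

2(2l+1) = 22 ⇒ 2l+1 = 11 ⇒ l = 5.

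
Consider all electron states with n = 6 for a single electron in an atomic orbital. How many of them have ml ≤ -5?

2

Orbitals with ml ≤ -5, by l: l=5 → 1.
Orbitals: 1. Each orbital carries two spin states, so 1 × 2 = 2 states.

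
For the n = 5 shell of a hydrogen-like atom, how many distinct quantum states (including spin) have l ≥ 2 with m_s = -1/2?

21

Go through l = 0, …, 4 (the values permitted for n = 5).
Contributions: l=2 → 5; l=3 → 7; l=4 → 9.
Orbitals: 5 + 7 + 9 = 21. With m_s fixed to a single value there is one state per orbital, giving 21 states.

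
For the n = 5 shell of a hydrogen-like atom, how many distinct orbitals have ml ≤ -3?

3

For n = 5, l ranges over 0 … 4.
Orbitals with ml ≤ -3, by l: l=3 → 1; l=4 → 2.
Total orbitals: 1 + 2 = 3.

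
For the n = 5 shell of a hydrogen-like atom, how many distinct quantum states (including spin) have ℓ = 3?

14

The n = 5 shell has ℓ = 0 through 4; check each.
Orbitals with ℓ = 3, by ℓ: ℓ=3 → 7.
Orbitals: 7. Each orbital carries two spin states, so 7 × 2 = 14 states.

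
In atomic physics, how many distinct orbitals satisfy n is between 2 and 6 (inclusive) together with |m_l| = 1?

For each n in the range, tally the orbitals obeying |m_l| = 1:
n=2 → 2; n=3 → 4; n=4 → 6; n=5 → 8; n=6 → 10.
Total orbitals: 2 + 4 + 6 + 8 + 10 = 30.

30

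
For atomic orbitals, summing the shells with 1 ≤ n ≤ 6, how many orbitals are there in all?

Shell n has n² orbitals: 1²=1 + 2²=4 + 3²=9 + 4²=16 + 5²=25 + 6²=36 = 91 orbitals.

91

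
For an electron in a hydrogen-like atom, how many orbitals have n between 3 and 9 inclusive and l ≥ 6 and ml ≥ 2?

Work shell by shell — for each n, count the (l, ml) pairs that satisfy l ≥ 6 and ml ≥ 2:
n=7 → 5; n=8 → 11; n=9 → 18.
Total orbitals: 5 + 11 + 18 = 34.

34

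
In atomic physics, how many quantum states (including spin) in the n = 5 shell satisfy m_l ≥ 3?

With n = 5 the allowed l are 0, 1, …, 4.
Per l-value: l=3 → 1; l=4 → 2.
Orbitals: 1 + 2 = 3. Each orbital carries two spin states, so 3 × 2 = 6 states.

6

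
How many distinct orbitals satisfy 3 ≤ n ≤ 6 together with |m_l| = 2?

Work shell by shell — for each n, count the (l, m_l) pairs that satisfy |m_l| = 2:
n=3 → 2; n=4 → 4; n=5 → 6; n=6 → 8.
Total orbitals: 2 + 4 + 6 + 8 = 20.

20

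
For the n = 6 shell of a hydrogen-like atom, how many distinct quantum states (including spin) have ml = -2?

The n = 6 shell has l = 0 through 5; check each.
The (l, ml) pairs meeting ml = -2 give: l=2 → 1; l=3 → 1; l=4 → 1; l=5 → 1.
Orbitals: 1 + 1 + 1 + 1 = 4. Each orbital carries two spin states, so 4 × 2 = 8 states.

8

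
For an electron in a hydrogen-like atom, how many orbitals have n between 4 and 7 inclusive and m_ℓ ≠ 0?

104

Work shell by shell — for each n, count the (ℓ, m_ℓ) pairs that satisfy m_ℓ ≠ 0:
n=4 → 12; n=5 → 20; n=6 → 30; n=7 → 42.
Total orbitals: 12 + 20 + 30 + 42 = 104.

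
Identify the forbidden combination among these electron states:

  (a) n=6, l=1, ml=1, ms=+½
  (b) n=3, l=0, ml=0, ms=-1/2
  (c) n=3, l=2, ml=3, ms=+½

(c)

(c) has |ml| = 3 > l = 2, violating −l ≤ ml ≤ l.
The remaining sets (a), (b) satisfy all four rules.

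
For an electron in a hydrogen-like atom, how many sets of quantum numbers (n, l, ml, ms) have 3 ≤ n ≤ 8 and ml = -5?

12

Treat each shell separately and count matching orbitals:
n=6 → 1; n=7 → 2; n=8 → 3.
Orbitals: 1 + 2 + 3 = 6. Including both spin states (ms = ±1/2) gives 2 × 6 = 12 states.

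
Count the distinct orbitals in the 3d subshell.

A subshell has 2l+1 orbitals; with l = 2, that's 5.

5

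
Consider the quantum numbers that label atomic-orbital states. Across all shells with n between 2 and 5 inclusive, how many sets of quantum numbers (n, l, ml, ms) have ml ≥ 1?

Treat each shell separately and count matching orbitals:
n=2 → 1; n=3 → 3; n=4 → 6; n=5 → 10.
Orbitals: 1 + 3 + 6 + 10 = 20. Including both spin states (ms = ±1/2) gives 2 × 20 = 40 states.

40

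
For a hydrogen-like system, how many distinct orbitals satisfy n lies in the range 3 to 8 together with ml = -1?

For each n in the range, tally the orbitals obeying ml = -1:
n=3 → 2; n=4 → 3; n=5 → 4; n=6 → 5; n=7 → 6; n=8 → 7.
Total orbitals: 2 + 3 + 4 + 5 + 6 + 7 = 27.

27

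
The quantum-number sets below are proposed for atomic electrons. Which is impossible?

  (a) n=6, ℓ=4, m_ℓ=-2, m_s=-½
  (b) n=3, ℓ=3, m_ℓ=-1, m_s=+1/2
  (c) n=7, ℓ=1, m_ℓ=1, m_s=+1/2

(b)

(b) has ℓ = 3 ≥ n = 3, violating 0 ≤ ℓ ≤ n−1.
The remaining sets (a), (c) satisfy all four rules.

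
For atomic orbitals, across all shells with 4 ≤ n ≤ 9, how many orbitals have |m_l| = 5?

20

Treat each shell separately and count matching orbitals:
n=6 → 2; n=7 → 4; n=8 → 6; n=9 → 8.
Total orbitals: 2 + 4 + 6 + 8 = 20.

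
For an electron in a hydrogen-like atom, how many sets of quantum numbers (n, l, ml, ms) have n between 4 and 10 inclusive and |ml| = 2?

140

Go shell by shell, enumerating (l, ml) with |ml| = 2:
n=4 → 4; n=5 → 6; n=6 → 8; n=7 → 10; n=8 → 12; n=9 → 14; n=10 → 16.
Orbitals: 4 + 6 + 8 + 10 + 12 + 14 + 16 = 70. Including both spin states (ms = ±1/2) gives 2 × 70 = 140 states.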